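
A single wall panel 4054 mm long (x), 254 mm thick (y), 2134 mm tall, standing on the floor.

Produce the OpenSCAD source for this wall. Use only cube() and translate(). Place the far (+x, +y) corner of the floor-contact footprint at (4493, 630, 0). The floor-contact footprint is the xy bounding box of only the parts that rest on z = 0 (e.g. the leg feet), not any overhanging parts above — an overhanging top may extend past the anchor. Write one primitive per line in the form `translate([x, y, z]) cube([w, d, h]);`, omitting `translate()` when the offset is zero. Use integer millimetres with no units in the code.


translate([439, 376, 0]) cube([4054, 254, 2134]);


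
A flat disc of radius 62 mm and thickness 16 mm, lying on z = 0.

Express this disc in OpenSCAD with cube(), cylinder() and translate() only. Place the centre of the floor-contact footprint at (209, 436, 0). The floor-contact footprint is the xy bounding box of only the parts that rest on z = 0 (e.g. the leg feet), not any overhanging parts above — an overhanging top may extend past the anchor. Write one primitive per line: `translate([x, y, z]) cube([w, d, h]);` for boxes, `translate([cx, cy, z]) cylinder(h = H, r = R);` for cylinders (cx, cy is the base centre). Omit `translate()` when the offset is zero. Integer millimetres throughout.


translate([209, 436, 0]) cylinder(h = 16, r = 62);


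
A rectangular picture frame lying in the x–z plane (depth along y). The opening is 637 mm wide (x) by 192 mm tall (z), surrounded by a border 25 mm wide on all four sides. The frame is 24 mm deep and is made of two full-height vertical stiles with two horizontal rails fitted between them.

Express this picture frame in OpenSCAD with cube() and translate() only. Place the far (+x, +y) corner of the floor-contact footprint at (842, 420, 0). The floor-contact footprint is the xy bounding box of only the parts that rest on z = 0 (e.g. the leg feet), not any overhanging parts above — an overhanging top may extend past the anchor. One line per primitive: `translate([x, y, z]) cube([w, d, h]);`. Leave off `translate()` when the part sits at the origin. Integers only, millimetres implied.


translate([155, 396, 0]) cube([25, 24, 242]);
translate([817, 396, 0]) cube([25, 24, 242]);
translate([180, 396, 0]) cube([637, 24, 25]);
translate([180, 396, 217]) cube([637, 24, 25]);


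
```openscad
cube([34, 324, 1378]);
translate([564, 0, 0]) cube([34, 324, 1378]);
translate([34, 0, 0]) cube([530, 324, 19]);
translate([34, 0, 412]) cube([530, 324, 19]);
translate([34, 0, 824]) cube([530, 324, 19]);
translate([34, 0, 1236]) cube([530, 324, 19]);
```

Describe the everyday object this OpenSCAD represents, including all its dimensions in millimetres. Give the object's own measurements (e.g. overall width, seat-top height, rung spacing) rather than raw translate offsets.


An open bookshelf. Two side panels, each 34 mm thick, 324 mm deep and 1378 mm tall, stand 598 mm apart (outside-to-outside). Between them sit 4 shelves, each 19 mm thick and 324 mm deep, spanning the full gap between the sides. The bottom shelf rests on the floor (its underside at z = 0) and the clear gap between one shelf's top and the next shelf's underside is 393 mm.


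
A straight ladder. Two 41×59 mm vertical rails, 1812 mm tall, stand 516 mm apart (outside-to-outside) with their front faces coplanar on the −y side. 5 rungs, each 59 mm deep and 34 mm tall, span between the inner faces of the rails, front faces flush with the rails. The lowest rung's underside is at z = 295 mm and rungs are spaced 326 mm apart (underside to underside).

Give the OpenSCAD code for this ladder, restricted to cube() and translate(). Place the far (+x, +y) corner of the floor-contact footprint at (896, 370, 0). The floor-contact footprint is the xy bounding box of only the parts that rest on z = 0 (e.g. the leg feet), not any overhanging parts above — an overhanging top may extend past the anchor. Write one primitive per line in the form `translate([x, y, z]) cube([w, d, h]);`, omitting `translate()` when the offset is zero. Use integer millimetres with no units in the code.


// rung span = 516 - 2*41 = 434
// rung[k] z = 295 + k*326
translate([380, 311, 0]) cube([41, 59, 1812]);
translate([855, 311, 0]) cube([41, 59, 1812]);
translate([421, 311, 295]) cube([434, 59, 34]);
translate([421, 311, 621]) cube([434, 59, 34]);
translate([421, 311, 947]) cube([434, 59, 34]);
translate([421, 311, 1273]) cube([434, 59, 34]);
translate([421, 311, 1599]) cube([434, 59, 34]);


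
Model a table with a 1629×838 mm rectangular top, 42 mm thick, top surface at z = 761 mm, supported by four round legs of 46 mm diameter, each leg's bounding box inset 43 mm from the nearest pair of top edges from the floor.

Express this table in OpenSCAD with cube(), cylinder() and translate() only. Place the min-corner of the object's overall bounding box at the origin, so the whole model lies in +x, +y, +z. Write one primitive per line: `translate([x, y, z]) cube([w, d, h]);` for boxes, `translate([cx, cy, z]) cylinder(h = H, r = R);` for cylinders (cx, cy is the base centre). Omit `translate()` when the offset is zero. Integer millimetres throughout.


// leg_h = 761 - 42 = 719
translate([0, 0, 719]) cube([1629, 838, 42]);
translate([66, 66, 0]) cylinder(h = 719, r = 23);
translate([1563, 66, 0]) cylinder(h = 719, r = 23);
translate([66, 772, 0]) cylinder(h = 719, r = 23);
translate([1563, 772, 0]) cylinder(h = 719, r = 23);


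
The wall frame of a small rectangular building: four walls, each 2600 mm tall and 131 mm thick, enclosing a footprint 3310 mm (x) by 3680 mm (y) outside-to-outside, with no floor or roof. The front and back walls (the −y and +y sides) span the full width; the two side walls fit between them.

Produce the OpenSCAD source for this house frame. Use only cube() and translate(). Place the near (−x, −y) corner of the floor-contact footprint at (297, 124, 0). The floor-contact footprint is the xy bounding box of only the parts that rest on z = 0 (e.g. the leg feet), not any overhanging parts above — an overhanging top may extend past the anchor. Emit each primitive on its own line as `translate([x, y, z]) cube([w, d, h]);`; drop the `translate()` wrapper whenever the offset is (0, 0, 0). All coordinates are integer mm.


translate([297, 124, 0]) cube([3310, 131, 2600]);
translate([297, 3673, 0]) cube([3310, 131, 2600]);
translate([297, 255, 0]) cube([131, 3418, 2600]);
translate([3476, 255, 0]) cube([131, 3418, 2600]);


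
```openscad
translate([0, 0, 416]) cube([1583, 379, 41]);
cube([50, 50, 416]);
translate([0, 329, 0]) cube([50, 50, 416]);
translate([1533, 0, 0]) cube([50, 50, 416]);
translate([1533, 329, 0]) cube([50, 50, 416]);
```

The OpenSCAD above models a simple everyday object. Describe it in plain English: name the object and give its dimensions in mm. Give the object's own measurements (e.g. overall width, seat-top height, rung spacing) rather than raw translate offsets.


A bench: a 1583×379 mm seat slab, 41 mm thick, top at z = 457 mm, on four 50×50 mm square legs flush with the seat corners and standing on z = 0.


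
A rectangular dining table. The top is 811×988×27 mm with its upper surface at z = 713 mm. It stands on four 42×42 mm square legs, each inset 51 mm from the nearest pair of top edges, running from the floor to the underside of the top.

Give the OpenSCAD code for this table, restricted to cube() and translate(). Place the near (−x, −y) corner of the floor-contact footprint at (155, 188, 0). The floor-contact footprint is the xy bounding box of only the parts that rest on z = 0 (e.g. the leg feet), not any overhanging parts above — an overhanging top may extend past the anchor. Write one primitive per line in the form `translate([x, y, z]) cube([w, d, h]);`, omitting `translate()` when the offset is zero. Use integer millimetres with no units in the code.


translate([104, 137, 686]) cube([811, 988, 27]);
translate([155, 188, 0]) cube([42, 42, 686]);
translate([822, 188, 0]) cube([42, 42, 686]);
translate([155, 1032, 0]) cube([42, 42, 686]);
translate([822, 1032, 0]) cube([42, 42, 686]);


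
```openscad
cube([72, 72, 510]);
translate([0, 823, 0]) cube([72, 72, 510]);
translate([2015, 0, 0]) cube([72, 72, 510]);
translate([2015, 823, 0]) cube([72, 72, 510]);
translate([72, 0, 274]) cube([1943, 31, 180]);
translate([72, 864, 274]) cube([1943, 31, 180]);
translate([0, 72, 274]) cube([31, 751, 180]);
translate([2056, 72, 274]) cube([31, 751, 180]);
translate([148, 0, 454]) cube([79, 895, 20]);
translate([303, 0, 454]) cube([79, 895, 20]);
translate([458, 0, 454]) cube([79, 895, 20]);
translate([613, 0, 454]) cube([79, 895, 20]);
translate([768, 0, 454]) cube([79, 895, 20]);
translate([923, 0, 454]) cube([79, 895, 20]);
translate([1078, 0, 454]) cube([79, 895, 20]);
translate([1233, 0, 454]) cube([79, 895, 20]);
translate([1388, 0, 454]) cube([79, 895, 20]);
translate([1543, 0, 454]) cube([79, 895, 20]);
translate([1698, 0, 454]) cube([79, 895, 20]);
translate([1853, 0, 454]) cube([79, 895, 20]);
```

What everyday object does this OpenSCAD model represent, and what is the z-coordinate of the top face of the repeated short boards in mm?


A bed frame. The slat-top height is 474 mm.

Four posts, four rails, and a row of slats — a bed frame. Slats sit on the rails at z = 274 + 180 = 454; with slat thickness 20, the top is 474 mm.


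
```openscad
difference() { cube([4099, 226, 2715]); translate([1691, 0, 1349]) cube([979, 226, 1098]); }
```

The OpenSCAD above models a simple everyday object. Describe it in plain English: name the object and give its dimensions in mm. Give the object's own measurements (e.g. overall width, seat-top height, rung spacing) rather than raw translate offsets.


A wall 4099 mm long (x), 226 mm thick (y), 2715 mm tall, with a rectangular window opening cut through it. The opening is 979 mm wide and 1098 mm tall; its sill is at z = 1349 mm and its near (−x) edge is 1691 mm from the wall's −x end. The opening passes through the full wall thickness.


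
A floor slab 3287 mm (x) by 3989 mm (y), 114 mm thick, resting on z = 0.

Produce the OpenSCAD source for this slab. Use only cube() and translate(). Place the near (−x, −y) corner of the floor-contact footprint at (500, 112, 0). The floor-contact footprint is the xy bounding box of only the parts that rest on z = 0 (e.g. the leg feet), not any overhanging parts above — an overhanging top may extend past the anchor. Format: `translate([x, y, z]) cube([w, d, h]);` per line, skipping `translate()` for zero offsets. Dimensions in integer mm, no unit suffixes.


translate([500, 112, 0]) cube([3287, 3989, 114]);


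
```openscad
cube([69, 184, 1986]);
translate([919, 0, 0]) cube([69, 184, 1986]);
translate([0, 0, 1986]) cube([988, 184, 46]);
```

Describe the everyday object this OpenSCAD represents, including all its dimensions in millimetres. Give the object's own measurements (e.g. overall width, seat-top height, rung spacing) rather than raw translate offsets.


A door frame. The clear opening is 850 mm wide and 1986 mm high. Two 69 mm wide jambs, 184 mm deep, stand either side of the opening from the floor to the top of the opening. A 46 mm thick head sits across the top of both jambs, spanning the full outside width of the frame.


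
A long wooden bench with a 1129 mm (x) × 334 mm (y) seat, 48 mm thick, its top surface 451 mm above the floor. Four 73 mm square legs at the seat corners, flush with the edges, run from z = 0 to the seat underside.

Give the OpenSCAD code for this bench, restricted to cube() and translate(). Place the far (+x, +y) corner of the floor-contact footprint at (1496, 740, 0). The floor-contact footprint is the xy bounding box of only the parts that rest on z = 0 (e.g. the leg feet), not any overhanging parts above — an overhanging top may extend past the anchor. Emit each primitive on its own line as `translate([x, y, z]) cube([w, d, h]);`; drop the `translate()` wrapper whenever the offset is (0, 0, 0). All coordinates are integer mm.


translate([367, 406, 403]) cube([1129, 334, 48]);
translate([367, 406, 0]) cube([73, 73, 403]);
translate([367, 667, 0]) cube([73, 73, 403]);
translate([1423, 406, 0]) cube([73, 73, 403]);
translate([1423, 667, 0]) cube([73, 73, 403]);


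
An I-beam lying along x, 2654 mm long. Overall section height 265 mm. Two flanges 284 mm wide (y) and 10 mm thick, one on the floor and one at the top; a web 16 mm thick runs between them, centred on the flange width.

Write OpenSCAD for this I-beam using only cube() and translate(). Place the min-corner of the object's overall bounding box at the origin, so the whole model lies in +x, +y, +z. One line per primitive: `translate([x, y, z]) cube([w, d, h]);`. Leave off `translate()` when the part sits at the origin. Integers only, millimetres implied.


cube([2654, 284, 10]);
translate([0, 134, 10]) cube([2654, 16, 245]);
translate([0, 0, 255]) cube([2654, 284, 10]);


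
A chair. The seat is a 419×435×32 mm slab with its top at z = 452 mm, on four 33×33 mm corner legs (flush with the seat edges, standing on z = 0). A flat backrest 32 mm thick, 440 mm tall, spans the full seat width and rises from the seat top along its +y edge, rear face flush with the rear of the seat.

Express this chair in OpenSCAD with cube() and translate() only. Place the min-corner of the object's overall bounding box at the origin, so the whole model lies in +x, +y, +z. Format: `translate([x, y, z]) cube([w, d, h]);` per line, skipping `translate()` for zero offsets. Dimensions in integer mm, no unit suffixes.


// leg_h = 452 - 32 = 420
translate([0, 0, 420]) cube([419, 435, 32]);
cube([33, 33, 420]);
translate([386, 0, 0]) cube([33, 33, 420]);
translate([0, 402, 0]) cube([33, 33, 420]);
translate([386, 402, 0]) cube([33, 33, 420]);
translate([0, 403, 452]) cube([419, 32, 440]);


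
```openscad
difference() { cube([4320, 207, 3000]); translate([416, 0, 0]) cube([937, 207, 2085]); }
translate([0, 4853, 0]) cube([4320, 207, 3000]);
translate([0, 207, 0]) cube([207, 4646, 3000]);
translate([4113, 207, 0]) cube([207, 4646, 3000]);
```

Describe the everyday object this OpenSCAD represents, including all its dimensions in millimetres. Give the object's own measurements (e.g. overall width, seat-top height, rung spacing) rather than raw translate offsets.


A single room: four walls, each 3000 mm tall and 207 mm thick, enclosing an outside footprint 4320×5060 mm (x × y), no floor or roof. The front and back walls (−y and +y sides) run the full x-width; the side walls fit between their inner faces. A door opening 937 mm wide and 2085 mm tall is cut through the front wall from the floor up, its −x edge 416 mm from the wall's −x end.


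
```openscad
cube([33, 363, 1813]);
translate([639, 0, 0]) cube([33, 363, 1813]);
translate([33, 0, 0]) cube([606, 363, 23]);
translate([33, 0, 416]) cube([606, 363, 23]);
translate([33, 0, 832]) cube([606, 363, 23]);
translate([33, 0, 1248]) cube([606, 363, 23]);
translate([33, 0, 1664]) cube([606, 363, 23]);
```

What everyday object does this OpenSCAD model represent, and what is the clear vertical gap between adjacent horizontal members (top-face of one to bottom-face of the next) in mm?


A bookshelf. The clear shelf gap is 393 mm.

Two tall side panels with 5 horizontal boards between them — a bookshelf. The first two shelf undersides are at z = 0 and z = 416; with shelf thickness 23, the clear gap is 416 − 0 − 23 = 393 mm.


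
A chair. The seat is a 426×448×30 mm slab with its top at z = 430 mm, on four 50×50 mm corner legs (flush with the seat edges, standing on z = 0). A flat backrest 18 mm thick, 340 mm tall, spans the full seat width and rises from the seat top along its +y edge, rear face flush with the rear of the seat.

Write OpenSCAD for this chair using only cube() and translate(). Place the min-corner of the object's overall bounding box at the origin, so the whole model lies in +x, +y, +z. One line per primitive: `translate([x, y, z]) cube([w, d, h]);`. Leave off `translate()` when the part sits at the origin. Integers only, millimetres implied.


translate([0, 0, 400]) cube([426, 448, 30]);
cube([50, 50, 400]);
translate([376, 0, 0]) cube([50, 50, 400]);
translate([0, 398, 0]) cube([50, 50, 400]);
translate([376, 398, 0]) cube([50, 50, 400]);
translate([0, 430, 430]) cube([426, 18, 340]);


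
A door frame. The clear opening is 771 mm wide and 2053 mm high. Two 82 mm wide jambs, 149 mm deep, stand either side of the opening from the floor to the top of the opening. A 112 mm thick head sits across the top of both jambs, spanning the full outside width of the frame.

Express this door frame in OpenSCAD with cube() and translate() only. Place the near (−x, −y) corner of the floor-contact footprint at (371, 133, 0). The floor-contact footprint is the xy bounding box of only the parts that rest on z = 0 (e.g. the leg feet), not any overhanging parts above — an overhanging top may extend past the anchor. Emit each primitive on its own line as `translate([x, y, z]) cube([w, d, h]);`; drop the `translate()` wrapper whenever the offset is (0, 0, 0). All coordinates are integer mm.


translate([371, 133, 0]) cube([82, 149, 2053]);
translate([1224, 133, 0]) cube([82, 149, 2053]);
translate([371, 133, 2053]) cube([935, 149, 112]);


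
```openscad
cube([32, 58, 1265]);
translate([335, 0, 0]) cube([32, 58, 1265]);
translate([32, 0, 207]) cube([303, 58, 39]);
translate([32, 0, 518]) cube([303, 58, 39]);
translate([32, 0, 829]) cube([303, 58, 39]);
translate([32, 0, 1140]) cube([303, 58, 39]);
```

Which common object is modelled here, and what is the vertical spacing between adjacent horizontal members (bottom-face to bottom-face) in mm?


A ladder. The rung spacing is 311 mm.

Two tall 32×58 posts with 4 short bars between them — a ladder. Adjacent rungs sit at z = 207 and z = 518, so the spacing is 518 − 207 = 311 mm.


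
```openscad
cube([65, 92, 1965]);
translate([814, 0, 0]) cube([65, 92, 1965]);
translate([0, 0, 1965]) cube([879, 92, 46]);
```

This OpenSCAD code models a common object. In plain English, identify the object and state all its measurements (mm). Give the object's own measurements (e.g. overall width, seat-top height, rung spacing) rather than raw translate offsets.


A door frame. The clear opening is 749 mm wide and 1965 mm high. Two 65 mm wide jambs, 92 mm deep, stand either side of the opening from the floor to the top of the opening. A 46 mm thick head sits across the top of both jambs, spanning the full outside width of the frame.


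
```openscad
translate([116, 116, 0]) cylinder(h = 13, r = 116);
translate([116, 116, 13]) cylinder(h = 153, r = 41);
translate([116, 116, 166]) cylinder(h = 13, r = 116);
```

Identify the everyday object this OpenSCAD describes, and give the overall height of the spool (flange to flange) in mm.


A spool. The overall height is 179 mm.

Three coaxial cylinders, large–small–large — a spool. Two 13 mm flanges and a 153 mm core give 13 + 153 + 13 = 179 mm.


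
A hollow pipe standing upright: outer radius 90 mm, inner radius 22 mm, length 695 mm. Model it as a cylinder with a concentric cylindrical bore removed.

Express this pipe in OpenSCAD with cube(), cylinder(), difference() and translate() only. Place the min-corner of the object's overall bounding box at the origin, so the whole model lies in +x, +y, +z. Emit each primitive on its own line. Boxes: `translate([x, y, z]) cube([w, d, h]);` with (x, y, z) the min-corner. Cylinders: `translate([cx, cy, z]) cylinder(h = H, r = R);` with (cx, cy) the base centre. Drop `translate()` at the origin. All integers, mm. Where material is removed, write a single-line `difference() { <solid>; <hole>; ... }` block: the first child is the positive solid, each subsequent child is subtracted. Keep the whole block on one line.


difference() { translate([90, 90, 0]) cylinder(h = 695, r = 90); translate([90, 90, 0]) cylinder(h = 695, r = 22); }


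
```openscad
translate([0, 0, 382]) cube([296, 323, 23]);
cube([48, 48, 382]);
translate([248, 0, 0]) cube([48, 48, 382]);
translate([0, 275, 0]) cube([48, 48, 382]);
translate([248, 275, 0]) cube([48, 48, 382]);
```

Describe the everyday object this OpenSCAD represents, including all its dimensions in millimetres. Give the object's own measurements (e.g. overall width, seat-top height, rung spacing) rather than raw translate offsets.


A four-legged stool. The seat is a 296×323×23 mm slab whose top surface is at z = 405 mm; four square legs, each 48×48 mm in cross-section, run from the floor (z = 0) to the underside of the seat, each flush with a corner of the seat.


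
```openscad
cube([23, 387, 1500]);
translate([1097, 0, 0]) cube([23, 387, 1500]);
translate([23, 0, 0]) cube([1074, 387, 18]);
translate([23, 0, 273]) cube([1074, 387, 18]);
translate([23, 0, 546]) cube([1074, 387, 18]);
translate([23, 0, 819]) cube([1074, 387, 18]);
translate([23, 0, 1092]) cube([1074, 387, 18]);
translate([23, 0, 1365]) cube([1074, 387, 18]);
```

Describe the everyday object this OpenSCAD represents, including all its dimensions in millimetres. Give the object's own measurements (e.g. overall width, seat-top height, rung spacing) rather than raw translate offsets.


An open bookshelf. Two side panels, each 23 mm thick, 387 mm deep and 1500 mm tall, stand 1120 mm apart (outside-to-outside). Between them sit 6 shelves, each 18 mm thick and 387 mm deep, spanning the full gap between the sides. The bottom shelf rests on the floor (its underside at z = 0) and the clear gap between one shelf's top and the next shelf's underside is 255 mm.


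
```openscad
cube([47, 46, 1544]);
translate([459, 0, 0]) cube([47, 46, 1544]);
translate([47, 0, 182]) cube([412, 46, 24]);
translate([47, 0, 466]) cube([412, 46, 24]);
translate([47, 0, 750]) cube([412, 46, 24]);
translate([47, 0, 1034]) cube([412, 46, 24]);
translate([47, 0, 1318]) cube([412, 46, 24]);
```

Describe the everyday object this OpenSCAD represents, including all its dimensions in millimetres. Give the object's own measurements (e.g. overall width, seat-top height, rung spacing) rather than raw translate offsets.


A straight ladder. Two 47×46 mm vertical rails, 1544 mm tall, stand 506 mm apart (outside-to-outside) with their front faces coplanar on the −y side. 5 rungs, each 46 mm deep and 24 mm tall, span between the inner faces of the rails, front faces flush with the rails. The lowest rung's underside is at z = 182 mm and rungs are spaced 284 mm apart (underside to underside).


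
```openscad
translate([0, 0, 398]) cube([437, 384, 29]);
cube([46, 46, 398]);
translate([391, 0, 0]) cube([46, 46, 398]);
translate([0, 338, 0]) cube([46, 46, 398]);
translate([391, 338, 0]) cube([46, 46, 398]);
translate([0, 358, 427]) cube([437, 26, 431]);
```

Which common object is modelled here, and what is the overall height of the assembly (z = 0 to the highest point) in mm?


A chair. The overall height is 858 mm.

A slab on four corner posts with a tall panel at the back — a chair. The seat slab sits at z = 398 with thickness 29, and the 431 mm backrest starts at the seat top, so the overall height is 398 + 29 + 431 = 858 mm.


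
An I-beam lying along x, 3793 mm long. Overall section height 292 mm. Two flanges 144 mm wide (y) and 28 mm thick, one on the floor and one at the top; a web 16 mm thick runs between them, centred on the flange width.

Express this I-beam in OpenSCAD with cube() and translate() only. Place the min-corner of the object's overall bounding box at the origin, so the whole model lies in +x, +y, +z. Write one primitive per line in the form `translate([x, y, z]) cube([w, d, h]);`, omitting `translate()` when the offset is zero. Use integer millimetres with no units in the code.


cube([3793, 144, 28]);
translate([0, 64, 28]) cube([3793, 16, 236]);
translate([0, 0, 264]) cube([3793, 144, 28]);


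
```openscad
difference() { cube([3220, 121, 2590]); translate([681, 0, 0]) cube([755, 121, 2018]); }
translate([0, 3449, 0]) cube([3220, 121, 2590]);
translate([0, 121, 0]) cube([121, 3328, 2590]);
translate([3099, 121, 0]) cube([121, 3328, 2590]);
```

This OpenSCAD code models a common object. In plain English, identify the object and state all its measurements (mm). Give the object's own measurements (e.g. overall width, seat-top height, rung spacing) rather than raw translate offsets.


A single room: four walls, each 2590 mm tall and 121 mm thick, enclosing an outside footprint 3220×3570 mm (x × y), no floor or roof. The front and back walls (−y and +y sides) run the full x-width; the side walls fit between their inner faces. A door opening 755 mm wide and 2018 mm tall is cut through the front wall from the floor up, its −x edge 681 mm from the wall's −x end.


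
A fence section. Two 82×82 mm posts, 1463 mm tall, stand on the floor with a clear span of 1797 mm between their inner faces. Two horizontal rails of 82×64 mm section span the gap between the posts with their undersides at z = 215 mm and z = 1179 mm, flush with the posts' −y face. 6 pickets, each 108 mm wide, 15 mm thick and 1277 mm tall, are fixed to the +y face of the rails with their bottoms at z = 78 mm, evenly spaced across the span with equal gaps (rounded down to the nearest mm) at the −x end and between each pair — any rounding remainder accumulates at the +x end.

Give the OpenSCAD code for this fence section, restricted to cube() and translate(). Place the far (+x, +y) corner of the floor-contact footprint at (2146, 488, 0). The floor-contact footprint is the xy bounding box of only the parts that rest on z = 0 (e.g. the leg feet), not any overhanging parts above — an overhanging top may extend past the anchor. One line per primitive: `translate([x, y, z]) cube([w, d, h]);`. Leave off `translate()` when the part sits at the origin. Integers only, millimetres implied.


translate([185, 406, 0]) cube([82, 82, 1463]);
translate([2064, 406, 0]) cube([82, 82, 1463]);
translate([267, 406, 215]) cube([1797, 82, 64]);
translate([267, 406, 1179]) cube([1797, 82, 64]);
translate([431, 488, 78]) cube([108, 15, 1277]);
translate([703, 488, 78]) cube([108, 15, 1277]);
translate([975, 488, 78]) cube([108, 15, 1277]);
translate([1247, 488, 78]) cube([108, 15, 1277]);
translate([1519, 488, 78]) cube([108, 15, 1277]);
translate([1791, 488, 78]) cube([108, 15, 1277]);


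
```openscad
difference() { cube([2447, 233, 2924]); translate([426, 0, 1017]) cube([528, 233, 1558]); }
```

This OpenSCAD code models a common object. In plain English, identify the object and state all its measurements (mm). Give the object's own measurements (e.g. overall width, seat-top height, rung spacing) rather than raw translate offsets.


A wall 2447 mm long (x), 233 mm thick (y), 2924 mm tall, with a rectangular window opening cut through it. The opening is 528 mm wide and 1558 mm tall; its sill is at z = 1017 mm and its near (−x) edge is 426 mm from the wall's −x end. The opening passes through the full wall thickness.


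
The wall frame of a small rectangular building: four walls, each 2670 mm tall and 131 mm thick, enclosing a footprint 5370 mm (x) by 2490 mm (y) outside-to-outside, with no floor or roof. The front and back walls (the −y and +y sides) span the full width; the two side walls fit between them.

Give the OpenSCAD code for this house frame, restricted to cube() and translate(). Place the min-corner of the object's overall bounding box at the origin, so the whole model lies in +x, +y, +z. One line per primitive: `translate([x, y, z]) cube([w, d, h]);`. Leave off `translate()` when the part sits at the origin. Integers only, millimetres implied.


cube([5370, 131, 2670]);
translate([0, 2359, 0]) cube([5370, 131, 2670]);
translate([0, 131, 0]) cube([131, 2228, 2670]);
translate([5239, 131, 0]) cube([131, 2228, 2670]);


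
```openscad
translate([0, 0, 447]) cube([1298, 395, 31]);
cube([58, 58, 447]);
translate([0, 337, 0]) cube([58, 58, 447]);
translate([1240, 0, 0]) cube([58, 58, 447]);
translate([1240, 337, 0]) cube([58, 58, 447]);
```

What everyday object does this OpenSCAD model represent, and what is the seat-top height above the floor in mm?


A bench. The seat-top height is 478 mm.

A long slab on four corner posts — a bench. The slab sits at z = 447 with thickness 31, so the top is 447 + 31 = 478 mm.


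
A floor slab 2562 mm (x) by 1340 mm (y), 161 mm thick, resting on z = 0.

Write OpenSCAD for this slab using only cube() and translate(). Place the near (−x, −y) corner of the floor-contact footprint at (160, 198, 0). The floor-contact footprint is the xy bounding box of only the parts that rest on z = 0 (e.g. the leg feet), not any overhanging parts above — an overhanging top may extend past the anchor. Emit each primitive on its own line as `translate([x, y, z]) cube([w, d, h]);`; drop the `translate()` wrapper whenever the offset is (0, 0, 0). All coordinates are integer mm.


translate([160, 198, 0]) cube([2562, 1340, 161]);


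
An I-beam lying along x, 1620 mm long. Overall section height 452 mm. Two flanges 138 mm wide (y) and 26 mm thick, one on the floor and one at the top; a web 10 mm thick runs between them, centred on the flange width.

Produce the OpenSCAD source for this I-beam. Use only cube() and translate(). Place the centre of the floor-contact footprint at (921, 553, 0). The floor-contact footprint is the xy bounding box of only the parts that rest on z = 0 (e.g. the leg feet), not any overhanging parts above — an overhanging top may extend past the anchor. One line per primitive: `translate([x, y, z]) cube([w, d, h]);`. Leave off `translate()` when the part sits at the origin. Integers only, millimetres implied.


translate([111, 484, 0]) cube([1620, 138, 26]);
translate([111, 548, 26]) cube([1620, 10, 400]);
translate([111, 484, 426]) cube([1620, 138, 26]);


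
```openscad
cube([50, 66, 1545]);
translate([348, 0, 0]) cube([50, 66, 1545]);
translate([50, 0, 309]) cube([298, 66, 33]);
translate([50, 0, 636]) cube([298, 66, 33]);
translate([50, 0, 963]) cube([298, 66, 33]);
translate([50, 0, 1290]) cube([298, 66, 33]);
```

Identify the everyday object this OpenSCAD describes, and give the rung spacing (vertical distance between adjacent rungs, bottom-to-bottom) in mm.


A ladder. The rung spacing is 327 mm.

Two tall 50×66 posts with 4 short bars between them — a ladder. Adjacent rungs sit at z = 309 and z = 636, so the spacing is 636 − 309 = 327 mm.


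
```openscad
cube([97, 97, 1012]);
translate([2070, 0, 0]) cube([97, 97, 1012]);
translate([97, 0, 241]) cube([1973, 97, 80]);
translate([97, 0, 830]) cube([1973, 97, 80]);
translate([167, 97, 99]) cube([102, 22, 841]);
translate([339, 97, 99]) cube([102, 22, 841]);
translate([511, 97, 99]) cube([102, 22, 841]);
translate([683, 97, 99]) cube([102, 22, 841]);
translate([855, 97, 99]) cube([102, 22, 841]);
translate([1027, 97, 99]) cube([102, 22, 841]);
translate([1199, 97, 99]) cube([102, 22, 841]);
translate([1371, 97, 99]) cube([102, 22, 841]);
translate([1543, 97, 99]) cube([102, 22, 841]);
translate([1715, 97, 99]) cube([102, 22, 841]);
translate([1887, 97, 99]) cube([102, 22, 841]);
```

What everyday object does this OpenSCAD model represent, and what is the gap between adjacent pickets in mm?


A fence section. The picket gap is 70 mm.

Two posts, two rails, 11 pickets — a fence section. Span 1973 mm holds 11 pickets of 102 mm with 12 equal gaps: ⌊(1973 − 11·102) / 12⌋ = 70 mm.


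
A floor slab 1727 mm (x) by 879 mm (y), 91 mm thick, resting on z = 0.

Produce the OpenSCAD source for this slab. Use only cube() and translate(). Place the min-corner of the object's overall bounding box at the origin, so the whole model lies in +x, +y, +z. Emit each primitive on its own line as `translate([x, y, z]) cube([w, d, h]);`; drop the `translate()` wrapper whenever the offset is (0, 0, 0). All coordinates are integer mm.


cube([1727, 879, 91]);


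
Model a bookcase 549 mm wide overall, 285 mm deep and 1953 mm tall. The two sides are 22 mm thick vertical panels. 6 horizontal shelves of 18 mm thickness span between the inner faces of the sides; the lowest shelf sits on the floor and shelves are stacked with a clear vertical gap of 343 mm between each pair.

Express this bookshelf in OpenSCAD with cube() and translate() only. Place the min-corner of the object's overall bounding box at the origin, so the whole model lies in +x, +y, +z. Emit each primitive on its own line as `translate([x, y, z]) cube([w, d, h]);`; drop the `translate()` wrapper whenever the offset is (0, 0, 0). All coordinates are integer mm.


cube([22, 285, 1953]);
translate([527, 0, 0]) cube([22, 285, 1953]);
translate([22, 0, 0]) cube([505, 285, 18]);
translate([22, 0, 361]) cube([505, 285, 18]);
translate([22, 0, 722]) cube([505, 285, 18]);
translate([22, 0, 1083]) cube([505, 285, 18]);
translate([22, 0, 1444]) cube([505, 285, 18]);
translate([22, 0, 1805]) cube([505, 285, 18]);


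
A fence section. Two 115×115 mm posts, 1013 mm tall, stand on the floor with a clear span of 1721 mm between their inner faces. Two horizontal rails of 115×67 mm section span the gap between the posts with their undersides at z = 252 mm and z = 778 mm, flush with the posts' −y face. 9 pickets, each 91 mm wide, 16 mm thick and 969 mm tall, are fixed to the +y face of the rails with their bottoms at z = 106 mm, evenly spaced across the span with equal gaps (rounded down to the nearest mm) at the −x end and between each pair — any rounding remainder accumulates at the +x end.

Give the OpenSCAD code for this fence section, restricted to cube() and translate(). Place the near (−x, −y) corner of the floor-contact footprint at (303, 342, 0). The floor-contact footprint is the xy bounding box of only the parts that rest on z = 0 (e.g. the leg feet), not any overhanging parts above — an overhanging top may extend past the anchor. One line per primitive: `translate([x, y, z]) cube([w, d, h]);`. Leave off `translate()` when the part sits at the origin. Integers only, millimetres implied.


translate([303, 342, 0]) cube([115, 115, 1013]);
translate([2139, 342, 0]) cube([115, 115, 1013]);
translate([418, 342, 252]) cube([1721, 115, 67]);
translate([418, 342, 778]) cube([1721, 115, 67]);
translate([508, 457, 106]) cube([91, 16, 969]);
translate([689, 457, 106]) cube([91, 16, 969]);
translate([870, 457, 106]) cube([91, 16, 969]);
translate([1051, 457, 106]) cube([91, 16, 969]);
translate([1232, 457, 106]) cube([91, 16, 969]);
translate([1413, 457, 106]) cube([91, 16, 969]);
translate([1594, 457, 106]) cube([91, 16, 969]);
translate([1775, 457, 106]) cube([91, 16, 969]);
translate([1956, 457, 106]) cube([91, 16, 969]);


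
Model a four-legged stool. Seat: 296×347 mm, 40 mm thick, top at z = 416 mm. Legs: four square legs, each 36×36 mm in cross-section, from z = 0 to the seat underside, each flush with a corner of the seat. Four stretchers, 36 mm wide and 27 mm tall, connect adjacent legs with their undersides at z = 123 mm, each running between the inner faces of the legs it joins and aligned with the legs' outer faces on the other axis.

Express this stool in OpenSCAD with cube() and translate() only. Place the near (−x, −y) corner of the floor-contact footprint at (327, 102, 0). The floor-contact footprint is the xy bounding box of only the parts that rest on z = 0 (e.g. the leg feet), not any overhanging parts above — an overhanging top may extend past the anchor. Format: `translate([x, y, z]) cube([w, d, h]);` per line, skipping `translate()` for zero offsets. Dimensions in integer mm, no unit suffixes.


// leg_h = 416 - 40 = 376
// stretcher span = 296 - 2*36 = 224
translate([327, 102, 376]) cube([296, 347, 40]);
translate([327, 102, 0]) cube([36, 36, 376]);
translate([587, 102, 0]) cube([36, 36, 376]);
translate([327, 413, 0]) cube([36, 36, 376]);
translate([587, 413, 0]) cube([36, 36, 376]);
translate([363, 102, 123]) cube([224, 36, 27]);
translate([363, 413, 123]) cube([224, 36, 27]);
translate([327, 138, 123]) cube([36, 275, 27]);
translate([587, 138, 123]) cube([36, 275, 27]);


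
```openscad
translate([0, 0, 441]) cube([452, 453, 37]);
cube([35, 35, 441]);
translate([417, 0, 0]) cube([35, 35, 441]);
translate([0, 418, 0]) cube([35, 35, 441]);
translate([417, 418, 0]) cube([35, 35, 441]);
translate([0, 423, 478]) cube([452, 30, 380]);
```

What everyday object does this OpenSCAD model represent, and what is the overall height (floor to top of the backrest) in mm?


A chair. The overall height is 858 mm.

A slab on four corner posts with a tall panel at the back — a chair. The seat slab sits at z = 441 with thickness 37, and the 380 mm backrest starts at the seat top, so the overall height is 441 + 37 + 380 = 858 mm.


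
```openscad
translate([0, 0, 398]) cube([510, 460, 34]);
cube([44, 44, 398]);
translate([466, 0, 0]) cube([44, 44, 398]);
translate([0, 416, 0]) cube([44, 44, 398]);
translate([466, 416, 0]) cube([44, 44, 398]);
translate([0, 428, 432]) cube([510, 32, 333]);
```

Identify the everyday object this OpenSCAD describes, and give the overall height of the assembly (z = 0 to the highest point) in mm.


A chair. The overall height is 765 mm.

A slab on four corner posts with a tall panel at the back — a chair. The seat slab sits at z = 398 with thickness 34, and the 333 mm backrest starts at the seat top, so the overall height is 398 + 34 + 333 = 765 mm.


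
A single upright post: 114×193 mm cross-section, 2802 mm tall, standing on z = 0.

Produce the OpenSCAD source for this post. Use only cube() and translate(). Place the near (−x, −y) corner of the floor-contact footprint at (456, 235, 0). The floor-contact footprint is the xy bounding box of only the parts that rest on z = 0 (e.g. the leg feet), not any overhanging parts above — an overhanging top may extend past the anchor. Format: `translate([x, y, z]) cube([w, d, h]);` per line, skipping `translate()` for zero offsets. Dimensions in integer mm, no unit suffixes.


translate([456, 235, 0]) cube([114, 193, 2802]);


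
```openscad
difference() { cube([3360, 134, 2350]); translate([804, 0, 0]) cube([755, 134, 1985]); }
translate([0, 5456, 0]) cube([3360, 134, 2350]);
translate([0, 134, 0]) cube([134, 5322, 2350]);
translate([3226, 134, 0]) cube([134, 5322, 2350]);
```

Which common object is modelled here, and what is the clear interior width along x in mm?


A single room. The interior width is 3092 mm.

Four walls enclosing a rectangle with a door in the front wall — a room. Outside width 3360 minus two 134 mm walls gives 3092 mm.


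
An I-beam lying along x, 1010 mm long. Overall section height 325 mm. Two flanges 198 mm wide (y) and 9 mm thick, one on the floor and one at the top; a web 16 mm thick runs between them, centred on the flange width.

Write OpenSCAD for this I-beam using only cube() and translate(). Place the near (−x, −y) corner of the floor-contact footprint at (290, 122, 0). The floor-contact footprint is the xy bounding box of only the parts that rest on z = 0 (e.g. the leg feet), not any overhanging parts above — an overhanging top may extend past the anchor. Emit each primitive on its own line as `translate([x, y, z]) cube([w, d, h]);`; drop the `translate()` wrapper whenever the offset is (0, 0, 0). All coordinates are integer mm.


translate([290, 122, 0]) cube([1010, 198, 9]);
translate([290, 213, 9]) cube([1010, 16, 307]);
translate([290, 122, 316]) cube([1010, 198, 9]);


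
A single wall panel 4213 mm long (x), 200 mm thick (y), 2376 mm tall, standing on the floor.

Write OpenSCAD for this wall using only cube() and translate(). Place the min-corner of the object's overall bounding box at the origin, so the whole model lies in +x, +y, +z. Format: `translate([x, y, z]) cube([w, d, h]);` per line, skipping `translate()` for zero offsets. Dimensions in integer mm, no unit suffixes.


cube([4213, 200, 2376]);


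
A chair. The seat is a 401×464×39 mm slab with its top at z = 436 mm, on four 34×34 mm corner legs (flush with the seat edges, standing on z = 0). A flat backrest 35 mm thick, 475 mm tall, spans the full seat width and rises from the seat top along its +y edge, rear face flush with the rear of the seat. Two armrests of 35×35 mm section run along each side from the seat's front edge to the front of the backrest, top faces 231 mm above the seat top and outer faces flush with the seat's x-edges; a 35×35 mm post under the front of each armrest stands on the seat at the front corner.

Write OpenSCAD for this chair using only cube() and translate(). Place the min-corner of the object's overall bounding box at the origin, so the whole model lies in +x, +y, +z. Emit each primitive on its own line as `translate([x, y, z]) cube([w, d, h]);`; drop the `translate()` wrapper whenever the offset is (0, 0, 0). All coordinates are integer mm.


translate([0, 0, 397]) cube([401, 464, 39]);
cube([34, 34, 397]);
translate([367, 0, 0]) cube([34, 34, 397]);
translate([0, 430, 0]) cube([34, 34, 397]);
translate([367, 430, 0]) cube([34, 34, 397]);
translate([0, 429, 436]) cube([401, 35, 475]);
translate([0, 0, 632]) cube([35, 429, 35]);
translate([366, 0, 632]) cube([35, 429, 35]);
translate([0, 0, 436]) cube([35, 35, 196]);
translate([366, 0, 436]) cube([35, 35, 196]);
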